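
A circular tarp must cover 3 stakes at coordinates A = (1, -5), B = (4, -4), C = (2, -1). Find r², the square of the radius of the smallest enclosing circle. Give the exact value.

1105/242

Side lengths²: AB² = 10, AC² = 17, BC² = 13.
Since AC² = 17 < 13 + 10 = 23, the triangle is acute, so the smallest enclosing circle is the circumcircle.
Circumcentre = (45/22, -69/22), r² = 1105/242.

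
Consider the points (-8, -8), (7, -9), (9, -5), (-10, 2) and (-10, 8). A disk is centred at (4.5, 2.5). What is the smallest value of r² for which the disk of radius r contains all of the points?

The required radius is the distance from (4.5, 2.5) to the farthest point.
Squared distances: 266.5, 138.5, 76.5, 210.5, 240.5.
Maximum is 266.5, attained at (-8, -8).

266.5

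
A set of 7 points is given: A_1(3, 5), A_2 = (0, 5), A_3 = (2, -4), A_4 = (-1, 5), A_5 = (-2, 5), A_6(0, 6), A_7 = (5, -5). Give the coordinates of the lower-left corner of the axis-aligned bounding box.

x-range [-2, 5], y-range [-5, 6].
The lower-left corner is (-2, -5).

(-2, -5)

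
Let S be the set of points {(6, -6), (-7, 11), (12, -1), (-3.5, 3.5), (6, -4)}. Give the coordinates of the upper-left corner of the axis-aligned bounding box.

(-7, 11)

x-range [-7, 12], y-range [-6, 11].
The upper-left corner is (-7, 11).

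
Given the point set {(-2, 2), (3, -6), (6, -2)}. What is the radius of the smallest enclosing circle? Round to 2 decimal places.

Call the three points A, B, C in the order given.
Side lengths²: AB² = 89, AC² = 80, BC² = 25.
Since AB² = 89 < 80 + 25 = 105, the triangle is acute, so the smallest enclosing circle is the circumcircle.
Circumcentre = (27/22, -17/11), r² = 11125/484.
r = √(11125/484) ≈ 4.79.

4.79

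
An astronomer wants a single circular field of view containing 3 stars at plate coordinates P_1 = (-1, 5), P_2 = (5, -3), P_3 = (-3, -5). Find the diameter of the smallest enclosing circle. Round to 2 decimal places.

Side lengths²: P_1P_2² = 100, P_1P_3² = 104, P_2P_3² = 68.
Since P_1P_3² = 104 < 100 + 68 = 168, the triangle is acute, so the smallest enclosing circle is the circumcircle.
Circumcentre = (2/19, -8/19), r² = 11050/361.
Diameter = 2r = 2√(11050/361) ≈ 11.07.

11.07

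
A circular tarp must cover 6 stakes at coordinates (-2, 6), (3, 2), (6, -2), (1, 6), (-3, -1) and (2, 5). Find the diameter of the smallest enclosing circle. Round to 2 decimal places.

11.32

By Welzl's lemma the MEC is supported by two points (diametrically opposite) or three points (on a circumcircle).
The minimum enclosing circle is determined by three boundary points: (-2, 6), (6, -2), (-3, -1).
Their circumcentre is (1.875, 1.875) with r² = 32.03125.
The farthest remaining point (1, 6) is at distance² 17.78125 ≤ 32.03125.
Diameter = 2r = 2√(32.03125) ≈ 11.32.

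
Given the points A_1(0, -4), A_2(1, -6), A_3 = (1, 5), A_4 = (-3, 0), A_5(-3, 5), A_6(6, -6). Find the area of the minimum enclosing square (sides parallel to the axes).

121

The bounding box has width 9 and height 11.
An axis-aligned square enclosing the set must have side ≥ max(width, height).
So the minimum side is max(9, 11) = 11.
Area = 11² = 121.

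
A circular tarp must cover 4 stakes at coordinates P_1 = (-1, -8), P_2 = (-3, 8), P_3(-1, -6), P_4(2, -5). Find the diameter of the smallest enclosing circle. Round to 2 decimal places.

16.12

A smallest enclosing disk is always determined by at most three of the input points on its boundary.
The farthest pair is P_1–P_2 with squared distance 260. The circle on this segment as diameter has centre (-2, 0) and r² = 260/4 = 65.
Check P_3: distance² to centre = 37 ≤ 65, so it lies inside.
All remaining points lie in this disk, and no smaller disk contains both endpoints, so this is the minimum enclosing circle.
Diameter = 2r = 2√65 ≈ 16.12.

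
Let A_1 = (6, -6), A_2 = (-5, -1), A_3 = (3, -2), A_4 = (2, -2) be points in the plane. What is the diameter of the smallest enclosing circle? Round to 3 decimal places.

12.083

By Welzl's lemma the MEC is supported by two points (diametrically opposite) or three points (on a circumcircle).
The farthest pair is A_1–A_2 with squared distance 146. The circle on this segment as diameter has centre (0.5, -3.5) and r² = 146/4 = 36.5.
Check A_3: distance² to centre = 8.5 ≤ 36.5, so it lies inside.
All remaining points lie in this disk, and no smaller disk contains both endpoints, so this is the minimum enclosing circle.
Diameter = 2r = 2√(36.5) ≈ 12.083.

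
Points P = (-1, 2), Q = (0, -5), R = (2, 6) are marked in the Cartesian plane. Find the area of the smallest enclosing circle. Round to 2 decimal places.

Side lengths²: PQ² = 50, PR² = 25, QR² = 125.
Since QR² = 125 ≥ 50 + 25 = 75, the angle opposite QR is not acute, so the smallest enclosing circle has QR as diameter.
Centre = midpoint of QR = (1, 0.5), r² = 125/4 = 31.25.
Area = π·r² = π·31.25 ≈ 98.17.

98.17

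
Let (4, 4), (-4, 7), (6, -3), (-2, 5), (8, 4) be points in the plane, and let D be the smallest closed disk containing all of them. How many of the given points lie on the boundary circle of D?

By Welzl's lemma the MEC is supported by two points (diametrically opposite) or three points (on a circumcircle).
The minimum enclosing circle is determined by three boundary points: (-4, 7), (6, -3), (8, 4).
Their circumcentre is (7/6, 13/6) with r² = 901/18.
The farthest remaining point (-2, 5) is at distance² 325/18 ≤ 901/18.
The points at distance exactly r from the centre are (-4, 7), (6, -3), (8, 4) — 3 points.

3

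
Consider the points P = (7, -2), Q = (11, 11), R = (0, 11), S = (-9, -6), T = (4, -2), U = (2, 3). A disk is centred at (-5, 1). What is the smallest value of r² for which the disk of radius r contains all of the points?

The required radius is the distance from (-5, 1) to the farthest point.
Squared distances: 153, 356, 125, 65, 90, 53.
Maximum is 356, attained at Q.

356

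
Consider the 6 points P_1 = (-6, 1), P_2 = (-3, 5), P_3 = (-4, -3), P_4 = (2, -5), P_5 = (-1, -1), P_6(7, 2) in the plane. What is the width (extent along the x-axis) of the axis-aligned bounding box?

13

max x = 7, min x = -6, so width = 13.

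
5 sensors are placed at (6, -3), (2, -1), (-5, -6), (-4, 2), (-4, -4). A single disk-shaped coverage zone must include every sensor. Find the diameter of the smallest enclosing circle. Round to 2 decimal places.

The minimum enclosing circle of a finite set is fixed by two of the points (as a diameter) or three (as a circumcircle).
The minimum enclosing circle is determined by three boundary points: (6, -3), (-5, -6), (-4, 2).
Their circumcentre is (-1/34, -87/34) with r² = 21125/578.
The farthest remaining point (-4, -4) is at distance² 10313/578 ≤ 21125/578.
Diameter = 2r = 2√(21125/578) ≈ 12.09.

12.09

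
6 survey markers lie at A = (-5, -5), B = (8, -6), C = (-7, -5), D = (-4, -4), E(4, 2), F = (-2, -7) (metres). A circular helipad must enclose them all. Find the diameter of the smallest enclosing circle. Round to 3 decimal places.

15.114

The minimum enclosing circle is determined by three boundary points: B, C, E.
Their circumcentre is (16/29, -137/29) with r² = 48025/841.
The farthest remaining point A is at distance² 25985/841 ≤ 48025/841.
Diameter = 2r = 2√(48025/841) ≈ 15.114.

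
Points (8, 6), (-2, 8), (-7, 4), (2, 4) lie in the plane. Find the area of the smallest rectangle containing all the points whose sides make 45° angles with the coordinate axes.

In coordinates u = x + y, v = x − y the rectangle is axis-aligned; the map (x,y)→(u,v) scales areas by 2.
u-values: 14, 6, -3, 6; range = 14 − (-3) = 17.
v-values: 2, -10, -11, -2; range = 2 − (-11) = 13.
Area = (17 × 13) / 2 = 110.5.

110.5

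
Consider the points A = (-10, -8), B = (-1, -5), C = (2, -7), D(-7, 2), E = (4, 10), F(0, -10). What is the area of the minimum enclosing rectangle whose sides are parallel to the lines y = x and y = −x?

304

In coordinates u = x + y, v = x − y the rectangle is axis-aligned; the map (x,y)→(u,v) scales areas by 2.
u-values: -18, -6, -5, -5, 14, -10; range = 14 − (-18) = 32.
v-values: -2, 4, 9, -9, -6, 10; range = 10 − (-9) = 19.
Area = (32 × 19) / 2 = 304.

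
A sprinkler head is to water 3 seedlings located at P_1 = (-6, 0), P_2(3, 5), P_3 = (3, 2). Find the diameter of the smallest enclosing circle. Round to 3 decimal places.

Side lengths²: P_1P_2² = 106, P_1P_3² = 85, P_2P_3² = 9.
Since P_1P_2² = 106 ≥ 85 + 9 = 94, the angle opposite P_1P_2 is not acute, so the smallest enclosing circle has P_1P_2 as diameter.
Centre = midpoint of P_1P_2 = (-1.5, 2.5), r² = 106/4 = 26.5.
Diameter = 2r = 2√(26.5) ≈ 10.296.

10.296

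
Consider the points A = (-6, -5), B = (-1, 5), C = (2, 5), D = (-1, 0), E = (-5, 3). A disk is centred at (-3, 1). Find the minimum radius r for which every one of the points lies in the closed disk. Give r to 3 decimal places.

The required radius is the distance from (-3, 1) to the farthest point.
Squared distances: 45, 20, 41, 5, 8.
Maximum is 45, attained at A.
r = √45 ≈ 6.708.

6.708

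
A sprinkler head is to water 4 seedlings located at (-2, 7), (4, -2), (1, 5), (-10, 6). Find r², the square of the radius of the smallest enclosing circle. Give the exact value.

The minimum enclosing circle of a finite set is fixed by two of the points (as a diameter) or three (as a circumcircle).
The farthest pair is (4, -2)–(-10, 6) with squared distance 260. The circle on this segment as diameter has centre (-3, 2) and r² = 260/4 = 65.
Check (-2, 7): distance² to centre = 26 ≤ 65, so it lies inside.
All remaining points lie in this disk, and no smaller disk contains both endpoints, so this is the minimum enclosing circle.

65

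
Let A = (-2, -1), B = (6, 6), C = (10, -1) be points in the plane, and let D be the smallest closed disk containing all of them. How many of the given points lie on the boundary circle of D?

Side lengths²: AB² = 113, AC² = 144, BC² = 65.
Since AC² = 144 < 113 + 65 = 178, the triangle is acute, so the smallest enclosing circle is the circumcircle.
Circumcentre = (4, 3/14), r² = 7345/196.
The points at distance exactly r from the centre are A, B, C — 3 points.

3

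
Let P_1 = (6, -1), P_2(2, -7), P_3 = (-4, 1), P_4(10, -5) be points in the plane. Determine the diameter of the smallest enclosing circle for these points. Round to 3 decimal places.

The minimum enclosing circle of a finite set is fixed by two of the points (as a diameter) or three (as a circumcircle).
The farthest pair is P_3–P_4 with squared distance 232. The circle on this segment as diameter has centre (3, -2) and r² = 232/4 = 58.
Check P_1: distance² to centre = 10 ≤ 58, so it lies inside.
All remaining points lie in this disk, and no smaller disk contains both endpoints, so this is the minimum enclosing circle.
Diameter = 2r = 2√58 ≈ 15.232.

15.232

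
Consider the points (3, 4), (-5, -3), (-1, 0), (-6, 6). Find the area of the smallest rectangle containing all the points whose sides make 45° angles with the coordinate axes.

82.5

In coordinates u = x + y, v = x − y the rectangle is axis-aligned; the map (x,y)→(u,v) scales areas by 2.
u-values: 7, -8, -1, 0; range = 7 − (-8) = 15.
v-values: -1, -2, -1, -12; range = -1 − (-12) = 11.
Area = (15 × 11) / 2 = 82.5.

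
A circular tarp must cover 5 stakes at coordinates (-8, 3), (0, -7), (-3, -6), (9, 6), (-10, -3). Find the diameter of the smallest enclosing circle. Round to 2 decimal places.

21.02

A smallest enclosing disk is always determined by at most three of the input points on its boundary.
The farthest pair is (9, 6)–(-10, -3) with squared distance 442. The circle on this segment as diameter has centre (-0.5, 1.5) and r² = 442/4 = 110.5.
Check (-8, 3): distance² to centre = 58.5 ≤ 110.5, so it lies inside.
All remaining points lie in this disk, and no smaller disk contains both endpoints, so this is the minimum enclosing circle.
Diameter = 2r = 2√(110.5) ≈ 21.02.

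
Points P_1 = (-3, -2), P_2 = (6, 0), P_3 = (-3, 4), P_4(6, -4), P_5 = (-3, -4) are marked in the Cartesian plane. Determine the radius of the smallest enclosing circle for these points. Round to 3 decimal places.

6.021

The minimum enclosing circle of a finite set is fixed by two of the points (as a diameter) or three (as a circumcircle).
The farthest pair is P_3–P_4 with squared distance 145. The circle on this segment as diameter has centre (1.5, 0) and r² = 145/4 = 36.25.
Check P_1: distance² to centre = 24.25 ≤ 36.25, so it lies inside.
All remaining points lie in this disk, and no smaller disk contains both endpoints, so this is the minimum enclosing circle.
r = √(36.25) ≈ 6.021.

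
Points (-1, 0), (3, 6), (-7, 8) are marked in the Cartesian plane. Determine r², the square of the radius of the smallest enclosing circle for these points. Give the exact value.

8450/289

Call the three points A, B, C in the order given.
Side lengths²: AB² = 52, AC² = 100, BC² = 104.
Since BC² = 104 < 100 + 52 = 152, the triangle is acute, so the smallest enclosing circle is the circumcircle.
Circumcentre = (-40/17, 89/17), r² = 8450/289.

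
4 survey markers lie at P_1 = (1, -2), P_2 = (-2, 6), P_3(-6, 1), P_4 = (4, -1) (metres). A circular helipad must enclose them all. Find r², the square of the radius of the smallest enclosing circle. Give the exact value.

45305/1682

A smallest enclosing disk is always determined by at most three of the input points on its boundary.
The minimum enclosing circle is determined by three boundary points: P_2, P_3, P_4.
Their circumcentre is (-47/58, 55/58) with r² = 45305/1682.
The farthest remaining point P_1 is at distance² 20133/1682 ≤ 45305/1682.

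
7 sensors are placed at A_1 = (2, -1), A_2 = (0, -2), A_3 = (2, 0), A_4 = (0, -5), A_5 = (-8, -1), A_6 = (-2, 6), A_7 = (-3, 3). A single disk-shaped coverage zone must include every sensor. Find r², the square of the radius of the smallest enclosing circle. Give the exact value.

The minimum enclosing circle is determined by three boundary points: A_4, A_5, A_6.
Their circumcentre is (-2.375, 0.25) with r² = 33.203125.
The farthest remaining point A_1 is at distance² 20.703125 ≤ 33.203125.

33.203125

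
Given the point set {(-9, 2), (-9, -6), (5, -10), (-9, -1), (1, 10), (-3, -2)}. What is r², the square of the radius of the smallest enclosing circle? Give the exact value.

The minimum enclosing circle is determined by three boundary points: (-9, -6), (5, -10), (1, 10).
Their circumcentre is (4/33, -19/33) with r² = 122642/1089.
The farthest remaining point (-9, 2) is at distance² 97826/1089 ≤ 122642/1089.

122642/1089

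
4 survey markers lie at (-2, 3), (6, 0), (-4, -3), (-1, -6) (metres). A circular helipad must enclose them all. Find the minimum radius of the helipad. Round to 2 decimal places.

The minimum enclosing circle is determined by three boundary points: (-2, 3), (6, 0), (-4, -3).
Their circumcentre is (17/18, -71/54) with r² = 39785/1458.
The farthest remaining point (-1, -6) is at distance² 37517/1458 ≤ 39785/1458.
r = √(39785/1458) ≈ 5.22.

5.22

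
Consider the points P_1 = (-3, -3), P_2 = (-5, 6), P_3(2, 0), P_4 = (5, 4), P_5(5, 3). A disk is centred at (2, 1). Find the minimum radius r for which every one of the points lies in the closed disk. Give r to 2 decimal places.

The required radius is the distance from (2, 1) to the farthest point.
Squared distances: 41, 74, 1, 18, 13.
Maximum is 74, attained at P_2.
r = √74 ≈ 8.60.

8.60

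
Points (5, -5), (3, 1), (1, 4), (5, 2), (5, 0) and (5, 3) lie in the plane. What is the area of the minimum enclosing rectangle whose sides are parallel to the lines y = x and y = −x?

52

In coordinates u = x + y, v = x − y the rectangle is axis-aligned; the map (x,y)→(u,v) scales areas by 2.
u-values: 0, 4, 5, 7, 5, 8; range = 8 − 0 = 8.
v-values: 10, 2, -3, 3, 5, 2; range = 10 − (-3) = 13.
Area = (8 × 13) / 2 = 52.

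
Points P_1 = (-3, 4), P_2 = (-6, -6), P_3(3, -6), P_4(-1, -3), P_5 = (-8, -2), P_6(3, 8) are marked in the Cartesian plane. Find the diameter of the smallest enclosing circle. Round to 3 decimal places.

16.643

The minimum enclosing circle of a finite set is fixed by two of the points (as a diameter) or three (as a circumcircle).
The farthest pair is P_2–P_6 with squared distance 277. The circle on this segment as diameter has centre (-1.5, 1) and r² = 277/4 = 69.25.
Check P_1: distance² to centre = 11.25 ≤ 69.25, so it lies inside.
All remaining points lie in this disk, and no smaller disk contains both endpoints, so this is the minimum enclosing circle.
Diameter = 2r = 2√(69.25) ≈ 16.643.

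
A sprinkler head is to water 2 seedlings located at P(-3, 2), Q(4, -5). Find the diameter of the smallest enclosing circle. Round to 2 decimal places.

The smallest circle enclosing two points has them as diameter endpoints.
Centre = midpoint = (0.5, -1.5); r² = |PQ|²/4 = 98/4 = 24.5.
Diameter = 2r = 2√(24.5) ≈ 9.90.

9.90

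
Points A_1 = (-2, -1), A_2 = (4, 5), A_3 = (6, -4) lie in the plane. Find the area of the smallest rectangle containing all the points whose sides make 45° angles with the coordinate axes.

66

In coordinates u = x + y, v = x − y the rectangle is axis-aligned; the map (x,y)→(u,v) scales areas by 2.
u-values: -3, 9, 2; range = 9 − (-3) = 12.
v-values: -1, -1, 10; range = 10 − (-1) = 11.
Area = (12 × 11) / 2 = 66.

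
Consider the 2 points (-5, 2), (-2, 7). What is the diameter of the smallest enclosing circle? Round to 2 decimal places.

5.83

The smallest circle enclosing two points has them as diameter endpoints.
Centre = midpoint = (-3.5, 4.5); r² = |(-5, 2)−(-2, 7)|²/4 = 34/4 = 8.5.
Diameter = 2r = 2√(8.5) ≈ 5.83.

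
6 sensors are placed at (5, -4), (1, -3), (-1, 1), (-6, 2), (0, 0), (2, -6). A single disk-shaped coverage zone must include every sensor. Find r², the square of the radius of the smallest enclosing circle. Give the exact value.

39.25

The farthest pair is (5, -4)–(-6, 2) with squared distance 157. The circle on this segment as diameter has centre (-0.5, -1) and r² = 157/4 = 39.25.
Check (1, -3): distance² to centre = 6.25 ≤ 39.25, so it lies inside.
All remaining points lie in this disk, and no smaller disk contains both endpoints, so this is the minimum enclosing circle.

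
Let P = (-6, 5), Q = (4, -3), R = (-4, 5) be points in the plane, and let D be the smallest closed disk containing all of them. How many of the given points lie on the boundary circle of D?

Side lengths²: PQ² = 164, PR² = 4, QR² = 128.
Since PQ² = 164 ≥ 128 + 4 = 132, the angle opposite PQ is not acute, so the smallest enclosing circle has PQ as diameter.
Centre = midpoint of PQ = (-1, 1), r² = 164/4 = 41.
The points at distance exactly r from the centre are P, Q — 2 points.

2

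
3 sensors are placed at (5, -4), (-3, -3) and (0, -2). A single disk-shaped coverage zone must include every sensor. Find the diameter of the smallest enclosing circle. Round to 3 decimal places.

Call the three points A, B, C in the order given.
Side lengths²: AB² = 65, AC² = 29, BC² = 10.
Since AB² = 65 ≥ 29 + 10 = 39, the angle opposite AB is not acute, so the smallest enclosing circle has AB as diameter.
Centre = midpoint of AB = (1, -3.5), r² = 65/4 = 16.25.
Diameter = 2r = 2√(16.25) ≈ 8.062.

8.062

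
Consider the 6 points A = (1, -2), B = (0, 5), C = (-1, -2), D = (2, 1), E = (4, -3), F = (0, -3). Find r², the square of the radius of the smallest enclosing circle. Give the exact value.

20

A smallest enclosing disk is always determined by at most three of the input points on its boundary.
The farthest pair is B–E with squared distance 80. The circle on this segment as diameter has centre (2, 1) and r² = 80/4 = 20.
Check A: distance² to centre = 10 ≤ 20, so it lies inside.
All remaining points lie in this disk, and no smaller disk contains both endpoints, so this is the minimum enclosing circle.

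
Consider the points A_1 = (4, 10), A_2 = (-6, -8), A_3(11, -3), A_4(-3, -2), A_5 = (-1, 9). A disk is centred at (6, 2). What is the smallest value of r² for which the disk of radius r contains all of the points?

244

The required radius is the distance from (6, 2) to the farthest point.
Squared distances: 68, 244, 50, 97, 98.
Maximum is 244, attained at A_2.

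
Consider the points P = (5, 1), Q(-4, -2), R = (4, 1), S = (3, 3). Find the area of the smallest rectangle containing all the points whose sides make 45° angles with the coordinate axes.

36

In coordinates u = x + y, v = x − y the rectangle is axis-aligned; the map (x,y)→(u,v) scales areas by 2.
u-values: 6, -6, 5, 6; range = 6 − (-6) = 12.
v-values: 4, -2, 3, 0; range = 4 − (-2) = 6.
Area = (12 × 6) / 2 = 36.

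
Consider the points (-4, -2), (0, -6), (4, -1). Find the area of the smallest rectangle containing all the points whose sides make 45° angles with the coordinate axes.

36

In coordinates u = x + y, v = x − y the rectangle is axis-aligned; the map (x,y)→(u,v) scales areas by 2.
u-values: -6, -6, 3; range = 3 − (-6) = 9.
v-values: -2, 6, 5; range = 6 − (-2) = 8.
Area = (9 × 8) / 2 = 36.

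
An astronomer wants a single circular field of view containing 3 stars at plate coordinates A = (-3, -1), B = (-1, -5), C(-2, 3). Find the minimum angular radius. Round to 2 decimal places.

Side lengths²: AB² = 20, AC² = 17, BC² = 65.
Since BC² = 65 ≥ 20 + 17 = 37, the angle opposite BC is not acute, so the smallest enclosing circle has BC as diameter.
Centre = midpoint of BC = (-1.5, -1), r² = 65/4 = 16.25.
r = √(16.25) ≈ 4.03.

4.03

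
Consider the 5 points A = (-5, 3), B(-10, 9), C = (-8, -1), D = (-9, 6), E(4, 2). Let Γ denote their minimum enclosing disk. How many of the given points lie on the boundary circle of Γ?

By Welzl's lemma the MEC is supported by two points (diametrically opposite) or three points (on a circumcircle).
The minimum enclosing circle is determined by three boundary points: B, C, E.
Their circumcentre is (-19/6, 31/6) with r² = 1105/18.
The farthest remaining point D is at distance² 625/18 ≤ 1105/18.
The points at distance exactly r from the centre are B, C, E — 3 points.

3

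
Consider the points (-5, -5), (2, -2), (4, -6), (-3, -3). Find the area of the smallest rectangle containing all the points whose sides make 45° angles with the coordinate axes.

50

In coordinates u = x + y, v = x − y the rectangle is axis-aligned; the map (x,y)→(u,v) scales areas by 2.
u-values: -10, 0, -2, -6; range = 0 − (-10) = 10.
v-values: 0, 4, 10, 0; range = 10 − 0 = 10.
Area = (10 × 10) / 2 = 50.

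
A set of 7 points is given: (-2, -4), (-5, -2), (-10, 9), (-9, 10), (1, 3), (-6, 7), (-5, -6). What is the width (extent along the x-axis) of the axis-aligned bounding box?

11

max x = 1, min x = -10, so width = 11.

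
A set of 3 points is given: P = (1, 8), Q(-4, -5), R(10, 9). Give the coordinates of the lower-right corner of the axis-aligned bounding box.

x-range [-4, 10], y-range [-5, 9].
The lower-right corner is (10, -5).

(10, -5)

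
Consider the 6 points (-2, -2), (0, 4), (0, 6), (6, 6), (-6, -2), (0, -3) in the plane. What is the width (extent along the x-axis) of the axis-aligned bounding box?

12

max x = 6, min x = -6, so width = 12.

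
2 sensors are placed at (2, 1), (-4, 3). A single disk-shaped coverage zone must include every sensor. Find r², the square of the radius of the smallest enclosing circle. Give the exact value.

The smallest circle enclosing two points has them as diameter endpoints.
Centre = midpoint = (-1, 2); r² = |(2, 1)−(-4, 3)|²/4 = 40/4 = 10.

10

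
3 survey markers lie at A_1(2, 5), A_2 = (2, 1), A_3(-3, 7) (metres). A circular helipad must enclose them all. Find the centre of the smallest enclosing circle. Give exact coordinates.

Side lengths²: A_1A_2² = 16, A_1A_3² = 29, A_2A_3² = 61.
Since A_2A_3² = 61 ≥ 29 + 16 = 45, the angle opposite A_2A_3 is not acute, so the smallest enclosing circle has A_2A_3 as diameter.
Centre = midpoint of A_2A_3 = (-0.5, 4), r² = 61/4 = 15.25.
Centre = (-0.5, 4).

(-0.5, 4)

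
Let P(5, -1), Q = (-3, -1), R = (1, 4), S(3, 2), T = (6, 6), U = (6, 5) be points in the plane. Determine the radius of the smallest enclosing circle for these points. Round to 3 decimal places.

5.701

A smallest enclosing disk is always determined by at most three of the input points on its boundary.
The farthest pair is Q–T with squared distance 130. The circle on this segment as diameter has centre (1.5, 2.5) and r² = 130/4 = 32.5.
Check P: distance² to centre = 24.5 ≤ 32.5, so it lies inside.
All remaining points lie in this disk, and no smaller disk contains both endpoints, so this is the minimum enclosing circle.
r = √(32.5) ≈ 5.701.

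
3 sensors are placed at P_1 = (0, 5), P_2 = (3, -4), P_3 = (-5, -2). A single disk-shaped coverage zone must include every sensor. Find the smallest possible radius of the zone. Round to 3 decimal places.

Side lengths²: P_1P_2² = 90, P_1P_3² = 74, P_2P_3² = 68.
Since P_1P_2² = 90 < 74 + 68 = 142, the triangle is acute, so the smallest enclosing circle is the circumcircle.
Circumcentre = (-3/11, -1/11), r² = 3145/121.
r = √(3145/121) ≈ 5.098.

5.098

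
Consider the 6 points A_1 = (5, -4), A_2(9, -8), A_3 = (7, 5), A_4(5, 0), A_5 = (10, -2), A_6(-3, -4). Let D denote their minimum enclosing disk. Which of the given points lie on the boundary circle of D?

The minimum enclosing circle is determined by three boundary points: A_2, A_3, A_6.
Their circumcentre is (319/74, -153/74) with r² = 156565/2738.
The farthest remaining point A_5 is at distance² 88633/2738 ≤ 156565/2738.
The points at distance exactly r from the centre are A_2, A_3, A_6 — 3 points.

A_2, A_3, A_6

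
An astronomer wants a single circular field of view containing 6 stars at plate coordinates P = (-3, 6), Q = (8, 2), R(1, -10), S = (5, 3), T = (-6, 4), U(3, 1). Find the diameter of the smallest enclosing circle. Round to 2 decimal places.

16.90

The minimum enclosing circle of a finite set is fixed by two of the points (as a diameter) or three (as a circumcircle).
The minimum enclosing circle is determined by three boundary points: Q, R, T.
Their circumcentre is (9/26, -41/26) with r² = 24125/338.
The farthest remaining point P is at distance² 23189/338 ≤ 24125/338.
Diameter = 2r = 2√(24125/338) ≈ 16.90.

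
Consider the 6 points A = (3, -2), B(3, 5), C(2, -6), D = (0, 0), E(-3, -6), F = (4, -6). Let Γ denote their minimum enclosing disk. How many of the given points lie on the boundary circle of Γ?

3

By Welzl's lemma the MEC is supported by two points (diametrically opposite) or three points (on a circumcircle).
The minimum enclosing circle is determined by three boundary points: B, E, F.
Their circumcentre is (0.5, -17/22) with r² = 9577/242.
The farthest remaining point C is at distance² 7157/242 ≤ 9577/242.
The points at distance exactly r from the centre are B, E, F — 3 points.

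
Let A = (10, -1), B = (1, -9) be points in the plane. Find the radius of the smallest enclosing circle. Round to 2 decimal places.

6.02

The smallest circle enclosing two points has them as diameter endpoints.
Centre = midpoint = (5.5, -5); r² = |AB|²/4 = 145/4 = 36.25.
r = √(36.25) ≈ 6.02.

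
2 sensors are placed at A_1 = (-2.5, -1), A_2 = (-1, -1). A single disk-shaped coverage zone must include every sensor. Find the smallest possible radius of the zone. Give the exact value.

The smallest circle enclosing two points has them as diameter endpoints.
Centre = midpoint = (-1.75, -1); r² = |A_1A_2|²/4 = 2.25/4 = 0.5625.
r = √(0.5625) = 0.75.

0.75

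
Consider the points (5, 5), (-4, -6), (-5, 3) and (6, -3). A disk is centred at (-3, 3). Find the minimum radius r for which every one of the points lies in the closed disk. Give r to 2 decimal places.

The required radius is the distance from (-3, 3) to the farthest point.
Squared distances: 68, 82, 4, 117.
Maximum is 117, attained at (6, -3).
r = √117 ≈ 10.82.

10.82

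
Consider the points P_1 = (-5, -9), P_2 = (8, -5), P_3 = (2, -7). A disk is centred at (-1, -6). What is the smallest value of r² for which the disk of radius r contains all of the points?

82

The required radius is the distance from (-1, -6) to the farthest point.
Squared distances: 25, 82, 10.
Maximum is 82, attained at P_2.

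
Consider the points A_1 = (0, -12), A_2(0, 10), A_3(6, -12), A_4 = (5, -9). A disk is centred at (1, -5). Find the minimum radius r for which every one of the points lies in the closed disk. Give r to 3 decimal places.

The required radius is the distance from (1, -5) to the farthest point.
Squared distances: 50, 226, 74, 32.
Maximum is 226, attained at A_2.
r = √226 ≈ 15.033.

15.033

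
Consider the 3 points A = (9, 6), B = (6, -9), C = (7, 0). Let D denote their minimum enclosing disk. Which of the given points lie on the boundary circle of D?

Side lengths²: AB² = 234, AC² = 40, BC² = 82.
Since AB² = 234 ≥ 82 + 40 = 122, the angle opposite AB is not acute, so the smallest enclosing circle has AB as diameter.
Centre = midpoint of AB = (7.5, -1.5), r² = 234/4 = 58.5.
The points at distance exactly r from the centre are A, B — 2 points.

A, B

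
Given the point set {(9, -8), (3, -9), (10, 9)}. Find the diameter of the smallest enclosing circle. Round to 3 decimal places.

Call the three points A, B, C in the order given.
Side lengths²: AB² = 37, AC² = 290, BC² = 373.
Since BC² = 373 ≥ 290 + 37 = 327, the angle opposite BC is not acute, so the smallest enclosing circle has BC as diameter.
Centre = midpoint of BC = (6.5, 0), r² = 373/4 = 93.25.
Diameter = 2r = 2√(93.25) ≈ 19.313.

19.313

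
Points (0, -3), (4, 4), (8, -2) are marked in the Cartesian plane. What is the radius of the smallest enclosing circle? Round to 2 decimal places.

Call the three points A, B, C in the order given.
Side lengths²: AB² = 65, AC² = 65, BC² = 52.
Since AC² = 65 < 65 + 52 = 117, the triangle is acute, so the smallest enclosing circle is the circumcircle.
Circumcentre = (3.75, -0.5), r² = 20.3125.
r = √(20.3125) ≈ 4.51.

4.51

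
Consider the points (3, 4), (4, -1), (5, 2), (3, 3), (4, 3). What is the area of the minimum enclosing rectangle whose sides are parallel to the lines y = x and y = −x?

12

In coordinates u = x + y, v = x − y the rectangle is axis-aligned; the map (x,y)→(u,v) scales areas by 2.
u-values: 7, 3, 7, 6, 7; range = 7 − 3 = 4.
v-values: -1, 5, 3, 0, 1; range = 5 − (-1) = 6.
Area = (4 × 6) / 2 = 12.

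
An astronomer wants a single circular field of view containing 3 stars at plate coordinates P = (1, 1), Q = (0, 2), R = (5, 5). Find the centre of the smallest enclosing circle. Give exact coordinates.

(2.5, 3.5)

Side lengths²: PQ² = 2, PR² = 32, QR² = 34.
Since QR² = 34 ≥ 32 + 2 = 34, the angle opposite QR is not acute, so the smallest enclosing circle has QR as diameter.
Centre = midpoint of QR = (2.5, 3.5), r² = 34/4 = 8.5.
Centre = (2.5, 3.5).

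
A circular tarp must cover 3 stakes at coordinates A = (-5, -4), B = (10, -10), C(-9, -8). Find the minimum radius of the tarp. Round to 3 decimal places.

Side lengths²: AB² = 261, AC² = 32, BC² = 365.
Since BC² = 365 ≥ 261 + 32 = 293, the angle opposite BC is not acute, so the smallest enclosing circle has BC as diameter.
Centre = midpoint of BC = (0.5, -9), r² = 365/4 = 91.25.
r = √(91.25) ≈ 9.552.

9.552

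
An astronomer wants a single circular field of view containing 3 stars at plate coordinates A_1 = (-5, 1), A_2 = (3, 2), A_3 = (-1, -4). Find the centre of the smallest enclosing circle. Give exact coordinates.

(-37/44, 5/22)

Side lengths²: A_1A_2² = 65, A_1A_3² = 41, A_2A_3² = 52.
Since A_1A_2² = 65 < 52 + 41 = 93, the triangle is acute, so the smallest enclosing circle is the circumcircle.
Circumcentre = (-37/44, 5/22), r² = 34645/1936.
Centre = (-37/44, 5/22).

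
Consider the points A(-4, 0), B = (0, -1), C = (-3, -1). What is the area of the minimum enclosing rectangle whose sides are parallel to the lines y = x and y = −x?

In coordinates u = x + y, v = x − y the rectangle is axis-aligned; the map (x,y)→(u,v) scales areas by 2.
u-values: -4, -1, -4; range = -1 − (-4) = 3.
v-values: -4, 1, -2; range = 1 − (-4) = 5.
Area = (3 × 5) / 2 = 7.5.

7.5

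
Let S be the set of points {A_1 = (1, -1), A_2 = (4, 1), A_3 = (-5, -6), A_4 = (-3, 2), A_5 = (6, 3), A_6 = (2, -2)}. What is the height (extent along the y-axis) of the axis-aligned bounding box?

9

max y = 3, min y = -6, so height = 9.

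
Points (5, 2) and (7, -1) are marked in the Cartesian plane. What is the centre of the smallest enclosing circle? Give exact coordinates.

The smallest circle enclosing two points has them as diameter endpoints.
Centre = midpoint = (6, 0.5); r² = |(5, 2)−(7, -1)|²/4 = 13/4 = 3.25.
Centre = (6, 0.5).

(6, 0.5)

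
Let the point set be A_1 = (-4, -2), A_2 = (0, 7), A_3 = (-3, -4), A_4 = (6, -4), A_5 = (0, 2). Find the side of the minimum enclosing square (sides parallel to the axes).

The bounding box has width 10 and height 11.
An axis-aligned square enclosing the set must have side ≥ max(width, height).
So the minimum side is max(10, 11) = 11.

11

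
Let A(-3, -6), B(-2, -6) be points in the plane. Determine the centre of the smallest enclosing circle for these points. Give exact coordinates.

The smallest circle enclosing two points has them as diameter endpoints.
Centre = midpoint = (-2.5, -6); r² = |AB|²/4 = 1/4 = 0.25.
Centre = (-2.5, -6).

(-2.5, -6)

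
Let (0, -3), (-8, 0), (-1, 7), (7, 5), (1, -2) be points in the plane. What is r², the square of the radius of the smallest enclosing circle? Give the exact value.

62.5

By Welzl's lemma the MEC is supported by two points (diametrically opposite) or three points (on a circumcircle).
The farthest pair is (-8, 0)–(7, 5) with squared distance 250. The circle on this segment as diameter has centre (-0.5, 2.5) and r² = 250/4 = 62.5.
Check (0, -3): distance² to centre = 30.5 ≤ 62.5, so it lies inside.
All remaining points lie in this disk, and no smaller disk contains both endpoints, so this is the minimum enclosing circle.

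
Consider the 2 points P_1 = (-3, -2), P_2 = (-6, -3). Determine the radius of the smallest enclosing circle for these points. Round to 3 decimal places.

1.581

The smallest circle enclosing two points has them as diameter endpoints.
Centre = midpoint = (-4.5, -2.5); r² = |P_1P_2|²/4 = 10/4 = 2.5.
r = √(2.5) ≈ 1.581.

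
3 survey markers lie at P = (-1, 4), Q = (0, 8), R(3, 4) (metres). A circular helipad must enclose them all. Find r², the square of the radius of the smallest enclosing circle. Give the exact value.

6.640625

Side lengths²: PQ² = 17, PR² = 16, QR² = 25.
Since QR² = 25 < 17 + 16 = 33, the triangle is acute, so the smallest enclosing circle is the circumcircle.
Circumcentre = (1, 5.625), r² = 6.640625.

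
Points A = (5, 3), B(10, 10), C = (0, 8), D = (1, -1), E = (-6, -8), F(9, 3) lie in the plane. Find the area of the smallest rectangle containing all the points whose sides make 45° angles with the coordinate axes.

238

In coordinates u = x + y, v = x − y the rectangle is axis-aligned; the map (x,y)→(u,v) scales areas by 2.
u-values: 8, 20, 8, 0, -14, 12; range = 20 − (-14) = 34.
v-values: 2, 0, -8, 2, 2, 6; range = 6 − (-8) = 14.
Area = (34 × 14) / 2 = 238.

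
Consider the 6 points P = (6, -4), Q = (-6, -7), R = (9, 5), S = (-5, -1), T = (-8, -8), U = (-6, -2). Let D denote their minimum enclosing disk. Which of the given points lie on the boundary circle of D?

The farthest pair is R–T with squared distance 458. The circle on this segment as diameter has centre (0.5, -1.5) and r² = 458/4 = 114.5.
Check P: distance² to centre = 36.5 ≤ 114.5, so it lies inside.
All remaining points lie in this disk, and no smaller disk contains both endpoints, so this is the minimum enclosing circle.
The points at distance exactly r from the centre are R, T — 2 points.

R, T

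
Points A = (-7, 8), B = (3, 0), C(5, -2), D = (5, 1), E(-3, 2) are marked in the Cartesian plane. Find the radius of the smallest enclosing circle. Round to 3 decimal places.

The minimum enclosing circle of a finite set is fixed by two of the points (as a diameter) or three (as a circumcircle).
The farthest pair is A–C with squared distance 244. The circle on this segment as diameter has centre (-1, 3) and r² = 244/4 = 61.
Check B: distance² to centre = 25 ≤ 61, so it lies inside.
All remaining points lie in this disk, and no smaller disk contains both endpoints, so this is the minimum enclosing circle.
r = √61 ≈ 7.810.

7.810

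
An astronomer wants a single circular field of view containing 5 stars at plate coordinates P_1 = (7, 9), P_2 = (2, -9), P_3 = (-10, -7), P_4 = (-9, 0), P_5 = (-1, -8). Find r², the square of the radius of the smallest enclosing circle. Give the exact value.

The minimum enclosing circle of a finite set is fixed by two of the points (as a diameter) or three (as a circumcircle).
The farthest pair is P_1–P_3 with squared distance 545. The circle on this segment as diameter has centre (-1.5, 1) and r² = 545/4 = 136.25.
Check P_2: distance² to centre = 112.25 ≤ 136.25, so it lies inside.
All remaining points lie in this disk, and no smaller disk contains both endpoints, so this is the minimum enclosing circle.

136.25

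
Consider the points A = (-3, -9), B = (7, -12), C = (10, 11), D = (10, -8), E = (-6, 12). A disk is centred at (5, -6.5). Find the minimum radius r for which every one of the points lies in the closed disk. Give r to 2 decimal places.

21.52

The required radius is the distance from (5, -6.5) to the farthest point.
Squared distances: 70.25, 34.25, 331.25, 27.25, 463.25.
Maximum is 463.25, attained at E.
r = √(463.25) ≈ 21.52.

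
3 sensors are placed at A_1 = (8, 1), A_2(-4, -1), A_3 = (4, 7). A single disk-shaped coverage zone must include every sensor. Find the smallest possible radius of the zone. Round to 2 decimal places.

Side lengths²: A_1A_2² = 148, A_1A_3² = 52, A_2A_3² = 128.
Since A_1A_2² = 148 < 128 + 52 = 180, the triangle is acute, so the smallest enclosing circle is the circumcircle.
Circumcentre = (1.8, 1.2), r² = 38.48.
r = √(38.48) ≈ 6.20.

6.20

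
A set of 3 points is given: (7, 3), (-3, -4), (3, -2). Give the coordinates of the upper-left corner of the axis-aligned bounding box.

(-3, 3)

x-range [-3, 7], y-range [-4, 3].
The upper-left corner is (-3, 3).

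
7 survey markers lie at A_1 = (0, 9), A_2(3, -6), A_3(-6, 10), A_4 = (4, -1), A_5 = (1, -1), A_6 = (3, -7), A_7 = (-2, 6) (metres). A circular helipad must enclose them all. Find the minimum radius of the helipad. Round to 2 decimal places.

9.62

A smallest enclosing disk is always determined by at most three of the input points on its boundary.
The farthest pair is A_3–A_6 with squared distance 370. The circle on this segment as diameter has centre (-1.5, 1.5) and r² = 370/4 = 92.5.
Check A_1: distance² to centre = 58.5 ≤ 92.5, so it lies inside.
All remaining points lie in this disk, and no smaller disk contains both endpoints, so this is the minimum enclosing circle.
r = √(92.5) ≈ 9.62.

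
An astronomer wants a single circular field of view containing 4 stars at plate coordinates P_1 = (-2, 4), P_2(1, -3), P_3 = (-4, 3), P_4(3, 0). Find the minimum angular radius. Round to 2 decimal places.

The minimum enclosing circle is determined by three boundary points: P_2, P_3, P_4.
Their circumcentre is (-17/18, 25/54) with r² = 22997/1458.
The farthest remaining point P_1 is at distance² 19865/1458 ≤ 22997/1458.
r = √(22997/1458) ≈ 3.97.

3.97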